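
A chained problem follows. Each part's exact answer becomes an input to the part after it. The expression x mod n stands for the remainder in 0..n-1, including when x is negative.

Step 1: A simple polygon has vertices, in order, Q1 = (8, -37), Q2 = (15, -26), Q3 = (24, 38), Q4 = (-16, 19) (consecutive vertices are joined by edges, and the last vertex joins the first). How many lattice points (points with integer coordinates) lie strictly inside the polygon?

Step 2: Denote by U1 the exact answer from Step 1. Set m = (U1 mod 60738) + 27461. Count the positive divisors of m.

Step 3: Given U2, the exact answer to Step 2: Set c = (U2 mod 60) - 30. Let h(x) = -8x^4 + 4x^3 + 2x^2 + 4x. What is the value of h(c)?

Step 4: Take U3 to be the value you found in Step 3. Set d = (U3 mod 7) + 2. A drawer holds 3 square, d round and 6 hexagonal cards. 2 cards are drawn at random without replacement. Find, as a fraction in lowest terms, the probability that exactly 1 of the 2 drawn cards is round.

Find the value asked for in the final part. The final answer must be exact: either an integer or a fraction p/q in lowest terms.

18/55

Step 1: cross terms: (8*-26 - 15*-37)=347, (15*38 - 24*-26)=1194, (24*19 - -16*38)=1064, (-16*-37 - 8*19)=440; twice the area = |3045| = 3045; area = 3045/2; boundary points = 1 + 1 + 1 + 8 = 11; strictly interior points = area - boundary/2 + 1 = 1518; answer 1518
Step 2: U1 = 1518; m = 28979; 28979 is prime, so its only divisors are 1 and 28979; count = 2; answer 2
Step 3: U2 = 2; c = -28; -8*(-28)^4 + 4*(-28)^3 + 2*(-28)^2 + 4*(-28)^1 = (-4917248) + (-87808) + (1568) + (-112) = -5003600; answer -5003600
Step 4: U3 = -5003600; d = 2; total draws C(11,2) = 55; favorable C(2,1)*C(9,1) = 18; P = 18/55; answer 18/55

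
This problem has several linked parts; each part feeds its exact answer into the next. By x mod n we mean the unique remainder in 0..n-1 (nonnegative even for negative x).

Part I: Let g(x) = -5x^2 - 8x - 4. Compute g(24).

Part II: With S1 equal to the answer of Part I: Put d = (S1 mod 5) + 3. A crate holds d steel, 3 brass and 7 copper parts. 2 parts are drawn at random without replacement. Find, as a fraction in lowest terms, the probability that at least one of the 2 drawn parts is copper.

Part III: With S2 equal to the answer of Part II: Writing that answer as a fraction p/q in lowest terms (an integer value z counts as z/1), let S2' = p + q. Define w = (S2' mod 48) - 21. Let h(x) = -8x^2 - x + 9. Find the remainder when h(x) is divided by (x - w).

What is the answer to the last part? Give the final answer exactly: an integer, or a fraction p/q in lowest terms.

Part I: -5*(24)^2 - 8*(24)^1 - 4 = (-2880) + (-192) + (-4) = -3076; answer -3076
Part II: S1 = -3076; d = 7; total draws C(17,2) = 136; complement C(10,2) = 45; favorable 136 - 45 = 91; P = 91/136; answer 91/136
Part III: S2 = 91/136; threaded value p + q = 227; w = 14; remainder = value at the root: -8*(14)^2 - 1*(14)^1 + 9 = (-1568) + (-14) + (9) = -1573; answer -1573

-1573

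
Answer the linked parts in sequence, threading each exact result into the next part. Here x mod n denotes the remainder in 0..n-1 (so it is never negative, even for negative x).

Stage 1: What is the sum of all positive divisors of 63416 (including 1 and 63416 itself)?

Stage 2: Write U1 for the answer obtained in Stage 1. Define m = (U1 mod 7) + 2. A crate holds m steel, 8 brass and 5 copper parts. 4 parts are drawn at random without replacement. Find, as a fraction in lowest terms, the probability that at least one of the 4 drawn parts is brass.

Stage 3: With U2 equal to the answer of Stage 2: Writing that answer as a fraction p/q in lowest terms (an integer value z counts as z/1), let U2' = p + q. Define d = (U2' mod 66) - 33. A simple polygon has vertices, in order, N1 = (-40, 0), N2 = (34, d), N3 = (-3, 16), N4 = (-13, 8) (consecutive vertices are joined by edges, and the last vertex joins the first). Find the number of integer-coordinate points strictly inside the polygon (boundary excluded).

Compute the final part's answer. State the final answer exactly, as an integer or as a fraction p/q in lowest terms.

208

Stage 1: 63416 = 2^3 * 7927; sigma = (1 + 2 + 4 + 8) * (1 + 7927) = 15 * 7928 = 118920; answer 118920
Stage 2: U1 = 118920; m = 6; total draws C(19,4) = 3876; complement C(11,4) = 330; favorable 3876 - 330 = 3546; P = 591/646; answer 591/646
Stage 3: U2 = 591/646; threaded value p + q = 1237; d = 16; cross terms: (-40*16 - 34*0)=-640, (34*16 - -3*16)=592, (-3*8 - -13*16)=184, (-13*0 - -40*8)=320; twice the area = |456| = 456; area = 228; boundary points = 2 + 37 + 2 + 1 = 42; strictly interior points = area - boundary/2 + 1 = 208; answer 208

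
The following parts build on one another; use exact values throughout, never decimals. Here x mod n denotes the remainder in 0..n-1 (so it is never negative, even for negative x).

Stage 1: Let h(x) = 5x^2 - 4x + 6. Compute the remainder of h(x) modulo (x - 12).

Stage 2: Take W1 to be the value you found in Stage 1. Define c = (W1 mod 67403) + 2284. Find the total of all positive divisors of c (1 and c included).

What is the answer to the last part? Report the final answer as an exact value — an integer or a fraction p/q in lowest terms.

4446

Stage 1: remainder = value at the root: 5*(12)^2 - 4*(12)^1 + 6 = (720) + (-48) + (6) = 678; answer 678
Stage 2: W1 = 678; c = 2962; 2962 = 2 * 1481; sigma = (1 + 2) * (1 + 1481) = 3 * 1482 = 4446; answer 4446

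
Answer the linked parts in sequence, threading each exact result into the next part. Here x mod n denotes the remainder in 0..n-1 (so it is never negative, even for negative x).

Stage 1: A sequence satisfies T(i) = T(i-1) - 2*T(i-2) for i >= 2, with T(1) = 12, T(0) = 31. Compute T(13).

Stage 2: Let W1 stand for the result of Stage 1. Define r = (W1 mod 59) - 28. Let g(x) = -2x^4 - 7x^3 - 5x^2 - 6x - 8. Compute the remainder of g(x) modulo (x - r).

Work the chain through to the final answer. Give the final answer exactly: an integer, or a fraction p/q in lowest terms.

Stage 1: T(2) = 1*(12) - 2*(31) = -50; iterating: T(2)=-50, T(3)=-74, T(4)=26, T(5)=174, T(6)=122, T(7)=-226, T(8)=-470, T(9)=-18, T(10)=922, T(11)=958, T(12)=-886, T(13)=-2802; answer -2802
Stage 2: W1 = -2802; r = 2; remainder = value at the root: -2*(2)^4 - 7*(2)^3 - 5*(2)^2 - 6*(2)^1 - 8 = (-32) + (-56) + (-20) + (-12) + (-8) = -128; answer -128

-128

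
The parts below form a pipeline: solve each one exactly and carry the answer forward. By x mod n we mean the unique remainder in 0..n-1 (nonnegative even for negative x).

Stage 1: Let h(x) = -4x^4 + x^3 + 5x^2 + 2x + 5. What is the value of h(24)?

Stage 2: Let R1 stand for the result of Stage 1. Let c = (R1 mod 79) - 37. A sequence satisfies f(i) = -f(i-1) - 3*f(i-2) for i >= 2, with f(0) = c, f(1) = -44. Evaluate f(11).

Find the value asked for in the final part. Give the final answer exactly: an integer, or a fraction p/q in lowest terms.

-12155

Stage 1: -4*(24)^4 + 1*(24)^3 + 5*(24)^2 + 2*(24)^1 + 5 = (-1327104) + (13824) + (2880) + (48) + (5) = -1310347; answer -1310347
Stage 2: R1 = -1310347; c = -11; f(2) = -1*(-44) - 3*(-11) = 77; iterating: f(2)=77, f(3)=55, f(4)=-286, f(5)=121, f(6)=737, f(7)=-1100, f(8)=-1111, f(9)=4411, f(10)=-1078, f(11)=-12155; answer -12155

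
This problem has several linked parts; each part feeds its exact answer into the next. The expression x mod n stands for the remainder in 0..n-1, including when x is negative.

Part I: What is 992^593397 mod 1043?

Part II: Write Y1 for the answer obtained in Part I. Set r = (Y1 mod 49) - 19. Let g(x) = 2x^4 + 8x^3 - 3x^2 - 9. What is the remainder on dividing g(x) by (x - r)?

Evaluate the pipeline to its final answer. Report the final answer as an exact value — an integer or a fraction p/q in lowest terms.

Part I: squarings mod 1043: 992^1=992, 992^2=515, 992^4=303, 992^8=25, 992^16=625, 992^32=543, 992^64=723, 992^128=186, 992^256=177, 992^512=39, 992^1024=478, 992^2048=67, 992^4096=317, 992^8192=361, 992^16384=989, 992^32768=830, 992^65536=520, 992^131072=263, 992^262144=331, 992^524288=46; 992^593397 = 992^1 * 992^4 * 992^16 * 992^32 * 992^64 * 992^128 * 992^256 * 992^1024 * 992^2048 * 992^65536 * 992^524288 = 377 (mod 1043); answer 377
Part II: Y1 = 377; r = 15; remainder = value at the root: 2*(15)^4 + 8*(15)^3 - 3*(15)^2 - 9 = (101250) + (27000) + (-675) + (-9) = 127566; answer 127566

127566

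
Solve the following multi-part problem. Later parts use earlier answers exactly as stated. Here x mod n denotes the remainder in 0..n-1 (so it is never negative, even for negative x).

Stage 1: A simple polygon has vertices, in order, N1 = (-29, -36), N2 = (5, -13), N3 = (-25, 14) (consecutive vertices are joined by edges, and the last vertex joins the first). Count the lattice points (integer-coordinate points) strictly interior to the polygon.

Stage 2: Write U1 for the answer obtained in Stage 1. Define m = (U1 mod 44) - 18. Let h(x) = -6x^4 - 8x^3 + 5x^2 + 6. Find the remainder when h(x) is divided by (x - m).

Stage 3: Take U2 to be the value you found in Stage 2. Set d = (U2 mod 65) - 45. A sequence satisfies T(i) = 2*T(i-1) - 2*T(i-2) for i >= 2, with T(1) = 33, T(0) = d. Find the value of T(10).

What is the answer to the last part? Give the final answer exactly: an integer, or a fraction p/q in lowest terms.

544

Stage 1: cross terms: (-29*-13 - 5*-36)=557, (5*14 - -25*-13)=-255, (-25*-36 - -29*14)=1306; twice the area = |1608| = 1608; area = 804; boundary points = 1 + 3 + 2 = 6; strictly interior points = area - boundary/2 + 1 = 802; answer 802
Stage 2: U1 = 802; m = -8; remainder = value at the root: -6*(-8)^4 - 8*(-8)^3 + 5*(-8)^2 + 6 = (-24576) + (4096) + (320) + (6) = -20154; answer -20154
Stage 3: U2 = -20154; d = 16; T(2) = 2*(33) - 2*(16) = 34; iterating: T(2)=34, T(3)=2, T(4)=-64, T(5)=-132, T(6)=-136, T(7)=-8, T(8)=256, T(9)=528, T(10)=544; answer 544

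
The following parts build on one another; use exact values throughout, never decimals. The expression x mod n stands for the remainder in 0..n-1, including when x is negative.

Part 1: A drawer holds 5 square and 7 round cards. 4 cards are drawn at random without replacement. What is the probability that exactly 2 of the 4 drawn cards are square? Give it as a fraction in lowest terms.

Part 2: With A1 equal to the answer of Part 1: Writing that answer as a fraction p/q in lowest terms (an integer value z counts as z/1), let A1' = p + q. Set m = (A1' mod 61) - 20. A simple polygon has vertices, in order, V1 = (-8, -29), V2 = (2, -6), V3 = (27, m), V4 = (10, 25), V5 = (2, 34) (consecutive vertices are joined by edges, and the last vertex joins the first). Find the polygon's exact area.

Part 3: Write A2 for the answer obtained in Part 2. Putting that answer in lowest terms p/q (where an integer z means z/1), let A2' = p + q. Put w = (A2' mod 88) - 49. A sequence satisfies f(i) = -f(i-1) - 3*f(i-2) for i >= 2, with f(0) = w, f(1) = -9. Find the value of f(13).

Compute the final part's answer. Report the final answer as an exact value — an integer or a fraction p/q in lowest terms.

Part 1: total draws C(12,4) = 495; favorable C(5,2)*C(7,2) = 210; P = 14/33; answer 14/33
Part 2: A1 = 14/33; threaded value p + q = 47; m = 27; cross terms: (-8*-6 - 2*-29)=106, (2*27 - 27*-6)=216, (27*25 - 10*27)=405, (10*34 - 2*25)=290, (2*-29 - -8*34)=214; twice the area = |1231| = 1231; area = 1231/2; answer 1231/2
Part 3: A2 = 1231/2; threaded value p + q = 1233; w = -48; f(2) = -1*(-9) - 3*(-48) = 153; iterating: f(2)=153, f(3)=-126, f(4)=-333, f(5)=711, f(6)=288, f(7)=-2421, f(8)=1557, f(9)=5706, f(10)=-10377, f(11)=-6741, f(12)=37872, f(13)=-17649; answer -17649

-17649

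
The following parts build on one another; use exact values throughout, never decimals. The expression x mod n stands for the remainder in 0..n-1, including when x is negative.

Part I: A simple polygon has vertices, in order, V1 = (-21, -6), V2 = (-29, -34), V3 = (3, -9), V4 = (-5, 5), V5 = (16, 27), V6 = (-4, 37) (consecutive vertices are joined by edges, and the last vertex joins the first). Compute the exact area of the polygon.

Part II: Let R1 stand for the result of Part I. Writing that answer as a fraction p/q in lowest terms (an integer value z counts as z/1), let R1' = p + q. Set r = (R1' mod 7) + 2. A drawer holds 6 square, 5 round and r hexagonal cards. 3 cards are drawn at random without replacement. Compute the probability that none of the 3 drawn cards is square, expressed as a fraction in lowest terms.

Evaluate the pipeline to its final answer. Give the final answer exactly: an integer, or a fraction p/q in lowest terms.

Part I: cross terms: (-21*-34 - -29*-6)=540, (-29*-9 - 3*-34)=363, (3*5 - -5*-9)=-30, (-5*27 - 16*5)=-215, (16*37 - -4*27)=700, (-4*-6 - -21*37)=801; twice the area = |2159| = 2159; area = 2159/2; answer 2159/2
Part II: R1 = 2159/2; threaded value p + q = 2161; r = 7; total draws C(18,3) = 816; favorable C(12,3) = 220; P = 55/204; answer 55/204

55/204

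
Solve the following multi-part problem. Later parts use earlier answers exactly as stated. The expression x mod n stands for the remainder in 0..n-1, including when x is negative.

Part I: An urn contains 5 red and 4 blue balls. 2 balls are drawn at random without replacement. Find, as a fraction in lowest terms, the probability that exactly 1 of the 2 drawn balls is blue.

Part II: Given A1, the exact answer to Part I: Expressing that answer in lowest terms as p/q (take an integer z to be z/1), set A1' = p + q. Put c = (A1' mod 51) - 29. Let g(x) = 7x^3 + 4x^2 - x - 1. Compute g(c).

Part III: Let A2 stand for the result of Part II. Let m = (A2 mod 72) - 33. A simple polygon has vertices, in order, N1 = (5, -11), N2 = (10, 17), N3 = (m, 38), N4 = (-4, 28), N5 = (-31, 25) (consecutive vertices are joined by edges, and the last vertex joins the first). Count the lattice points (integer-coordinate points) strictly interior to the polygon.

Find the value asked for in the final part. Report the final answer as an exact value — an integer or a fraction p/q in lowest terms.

879

Part I: total draws C(9,2) = 36; favorable C(4,1)*C(5,1) = 20; P = 5/9; answer 5/9
Part II: A1 = 5/9; threaded value p + q = 14; c = -15; 7*(-15)^3 + 4*(-15)^2 - 1*(-15)^1 - 1 = (-23625) + (900) + (15) + (-1) = -22711; answer -22711
Part III: A2 = -22711; m = 8; cross terms: (5*17 - 10*-11)=195, (10*38 - 8*17)=244, (8*28 - -4*38)=376, (-4*25 - -31*28)=768, (-31*-11 - 5*25)=216; twice the area = |1799| = 1799; area = 1799/2; boundary points = 1 + 1 + 2 + 3 + 36 = 43; strictly interior points = area - boundary/2 + 1 = 879; answer 879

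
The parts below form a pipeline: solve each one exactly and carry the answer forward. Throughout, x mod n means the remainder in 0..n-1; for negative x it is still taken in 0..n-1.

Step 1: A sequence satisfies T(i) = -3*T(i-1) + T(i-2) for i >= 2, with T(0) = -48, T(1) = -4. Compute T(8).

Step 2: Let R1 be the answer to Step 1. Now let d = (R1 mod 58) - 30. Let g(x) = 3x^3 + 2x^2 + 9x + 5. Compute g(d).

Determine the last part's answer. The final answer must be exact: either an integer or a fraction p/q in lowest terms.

18311

Step 1: T(2) = -3*(-4) + 1*(-48) = -36; iterating: T(2)=-36, T(3)=104, T(4)=-348, T(5)=1148, T(6)=-3792, T(7)=12524, T(8)=-41364; answer -41364
Step 2: R1 = -41364; d = 18; 3*(18)^3 + 2*(18)^2 + 9*(18)^1 + 5 = (17496) + (648) + (162) + (5) = 18311; answer 18311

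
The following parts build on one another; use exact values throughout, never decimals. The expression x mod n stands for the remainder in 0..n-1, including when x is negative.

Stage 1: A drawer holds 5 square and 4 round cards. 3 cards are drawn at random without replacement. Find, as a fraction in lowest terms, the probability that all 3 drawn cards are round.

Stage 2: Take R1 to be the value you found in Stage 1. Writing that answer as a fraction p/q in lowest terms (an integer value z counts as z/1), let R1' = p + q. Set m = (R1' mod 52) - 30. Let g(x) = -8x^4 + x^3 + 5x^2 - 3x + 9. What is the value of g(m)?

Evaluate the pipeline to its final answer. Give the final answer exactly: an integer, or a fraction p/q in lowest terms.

-32927

Stage 1: total draws C(9,3) = 84; favorable C(4,3) = 4; P = 1/21; answer 1/21
Stage 2: R1 = 1/21; threaded value p + q = 22; m = -8; -8*(-8)^4 + 1*(-8)^3 + 5*(-8)^2 - 3*(-8)^1 + 9 = (-32768) + (-512) + (320) + (24) + (9) = -32927; answer -32927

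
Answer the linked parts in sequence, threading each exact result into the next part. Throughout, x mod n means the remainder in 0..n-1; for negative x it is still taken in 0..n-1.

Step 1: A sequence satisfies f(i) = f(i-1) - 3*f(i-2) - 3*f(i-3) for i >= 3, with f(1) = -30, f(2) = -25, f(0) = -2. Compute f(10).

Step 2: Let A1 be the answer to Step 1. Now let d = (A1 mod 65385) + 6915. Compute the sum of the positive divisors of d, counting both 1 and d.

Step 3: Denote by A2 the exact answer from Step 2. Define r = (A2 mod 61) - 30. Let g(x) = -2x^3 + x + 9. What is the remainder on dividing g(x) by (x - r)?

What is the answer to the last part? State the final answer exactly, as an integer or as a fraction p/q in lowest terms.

-21265

Step 1: f(3) = 1*(-25) - 3*(-30) - 3*(-2) = 71; iterating: f(3)=71, f(4)=236, f(5)=98, f(6)=-823, f(7)=-1825, f(8)=350, f(9)=8294, f(10)=12719; answer 12719
Step 2: A1 = 12719; d = 19634; 19634 = 2 * 9817; sigma = (1 + 2) * (1 + 9817) = 3 * 9818 = 29454; answer 29454
Step 3: A2 = 29454; r = 22; remainder = value at the root: -2*(22)^3 + 1*(22)^1 + 9 = (-21296) + (22) + (9) = -21265; answer -21265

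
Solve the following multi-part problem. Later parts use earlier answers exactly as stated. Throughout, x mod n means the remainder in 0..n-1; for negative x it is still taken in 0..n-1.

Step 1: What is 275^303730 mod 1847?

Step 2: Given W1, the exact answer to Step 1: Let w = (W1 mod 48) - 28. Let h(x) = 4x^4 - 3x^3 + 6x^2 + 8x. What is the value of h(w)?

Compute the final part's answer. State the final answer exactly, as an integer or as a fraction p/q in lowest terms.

Step 1: squarings mod 1847: 275^1=275, 275^2=1745, 275^4=1169, 275^8=1628, 275^16=1786, 275^32=27, 275^64=729, 275^128=1352, 275^256=1221, 275^512=312, 275^1024=1300, 275^2048=1842, 275^4096=25, 275^8192=625, 275^16384=908, 275^32768=702, 275^65536=1502, 275^131072=817, 275^262144=722; 275^303730 = 275^2 * 275^16 * 275^32 * 275^64 * 275^512 * 275^8192 * 275^32768 * 275^262144 = 1131 (mod 1847); answer 1131
Step 2: W1 = 1131; w = -1; 4*(-1)^4 - 3*(-1)^3 + 6*(-1)^2 + 8*(-1)^1 = (4) + (3) + (6) + (-8) = 5; answer 5

5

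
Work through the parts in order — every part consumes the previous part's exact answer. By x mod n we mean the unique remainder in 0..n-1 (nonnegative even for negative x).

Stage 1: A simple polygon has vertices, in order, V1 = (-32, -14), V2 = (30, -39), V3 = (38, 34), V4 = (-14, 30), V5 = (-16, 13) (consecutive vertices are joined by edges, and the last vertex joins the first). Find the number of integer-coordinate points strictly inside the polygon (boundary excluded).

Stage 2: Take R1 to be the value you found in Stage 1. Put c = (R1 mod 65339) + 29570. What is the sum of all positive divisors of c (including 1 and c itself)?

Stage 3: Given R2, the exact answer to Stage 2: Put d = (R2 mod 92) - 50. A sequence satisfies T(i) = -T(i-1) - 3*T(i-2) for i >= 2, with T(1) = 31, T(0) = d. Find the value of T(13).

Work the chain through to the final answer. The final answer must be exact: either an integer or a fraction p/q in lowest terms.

Stage 1: cross terms: (-32*-39 - 30*-14)=1668, (30*34 - 38*-39)=2502, (38*30 - -14*34)=1616, (-14*13 - -16*30)=298, (-16*-14 - -32*13)=640; twice the area = |6724| = 6724; area = 3362; boundary points = 1 + 1 + 4 + 1 + 1 = 8; strictly interior points = area - boundary/2 + 1 = 3359; answer 3359
Stage 2: R1 = 3359; c = 32929; 32929 = 13 * 17 * 149; sigma = (1 + 13) * (1 + 17) * (1 + 149) = 14 * 18 * 150 = 37800; answer 37800
Stage 3: R2 = 37800; d = 30; T(2) = -1*(31) - 3*(30) = -121; iterating: T(2)=-121, T(3)=28, T(4)=335, T(5)=-419, T(6)=-586, T(7)=1843, T(8)=-85, T(9)=-5444, T(10)=5699, T(11)=10633, T(12)=-27730, T(13)=-4169; answer -4169

-4169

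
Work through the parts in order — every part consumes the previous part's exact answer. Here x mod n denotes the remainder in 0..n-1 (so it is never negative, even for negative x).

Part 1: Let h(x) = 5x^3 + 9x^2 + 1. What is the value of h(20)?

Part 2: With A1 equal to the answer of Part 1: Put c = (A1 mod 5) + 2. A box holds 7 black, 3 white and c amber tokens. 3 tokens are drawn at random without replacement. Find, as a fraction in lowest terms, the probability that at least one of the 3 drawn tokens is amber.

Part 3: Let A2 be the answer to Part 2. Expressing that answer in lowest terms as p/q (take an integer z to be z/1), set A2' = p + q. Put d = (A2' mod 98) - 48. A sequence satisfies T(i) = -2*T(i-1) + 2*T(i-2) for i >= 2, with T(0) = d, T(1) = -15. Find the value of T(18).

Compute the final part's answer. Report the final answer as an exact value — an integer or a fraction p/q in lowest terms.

Part 1: 5*(20)^3 + 9*(20)^2 + 1 = (40000) + (3600) + (1) = 43601; answer 43601
Part 2: A1 = 43601; c = 3; total draws C(13,3) = 286; complement C(10,3) = 120; favorable 286 - 120 = 166; P = 83/143; answer 83/143
Part 3: A2 = 83/143; threaded value p + q = 226; d = -18; T(2) = -2*(-15) + 2*(-18) = -6; iterating: T(2)=-6, T(3)=-18, T(4)=24, T(5)=-84, T(6)=216, T(7)=-600, T(8)=1632, T(9)=-4464, T(10)=12192, T(11)=-33312, T(12)=91008, T(13)=-248640, T(14)=679296, T(15)=-1855872, T(16)=5070336, T(17)=-13852416, T(18)=37845504; answer 37845504

37845504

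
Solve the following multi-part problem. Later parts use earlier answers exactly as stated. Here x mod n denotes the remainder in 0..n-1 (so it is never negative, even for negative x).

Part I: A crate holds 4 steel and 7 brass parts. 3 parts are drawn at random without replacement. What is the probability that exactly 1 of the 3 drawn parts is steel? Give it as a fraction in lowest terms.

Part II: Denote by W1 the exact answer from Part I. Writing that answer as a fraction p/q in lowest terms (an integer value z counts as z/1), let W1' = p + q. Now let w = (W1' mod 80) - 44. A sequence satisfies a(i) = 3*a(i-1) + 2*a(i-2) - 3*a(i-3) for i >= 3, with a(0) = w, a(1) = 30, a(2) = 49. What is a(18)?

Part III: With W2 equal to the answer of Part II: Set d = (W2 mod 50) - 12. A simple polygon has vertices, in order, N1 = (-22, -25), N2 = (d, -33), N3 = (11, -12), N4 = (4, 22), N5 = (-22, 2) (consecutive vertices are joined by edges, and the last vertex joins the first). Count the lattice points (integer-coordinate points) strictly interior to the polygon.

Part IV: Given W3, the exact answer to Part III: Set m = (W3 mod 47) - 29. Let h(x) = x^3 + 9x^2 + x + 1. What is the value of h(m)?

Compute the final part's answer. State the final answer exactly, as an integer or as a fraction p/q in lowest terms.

3732

Part I: total draws C(11,3) = 165; favorable C(4,1)*C(7,2) = 84; P = 28/55; answer 28/55
Part II: W1 = 28/55; threaded value p + q = 83; w = -41; a(3) = 3*(49) + 2*(30) - 3*(-41) = 330; iterating: a(3)=330, a(4)=998, a(5)=3507, a(6)=11527, a(7)=38601, a(8)=128336, a(9)=427629, a(10)=1423756, a(11)=4741518, a(12)=15789179, a(13)=52579305, a(14)=175091719, a(15)=583066230, a(16)=1941644213, a(17)=6465789942, a(18)=21531459562; answer 21531459562
Part III: W2 = 21531459562; d = 0; cross terms: (-22*-33 - 0*-25)=726, (0*-12 - 11*-33)=363, (11*22 - 4*-12)=290, (4*2 - -22*22)=492, (-22*-25 - -22*2)=594; twice the area = |2465| = 2465; area = 2465/2; boundary points = 2 + 1 + 1 + 2 + 27 = 33; strictly interior points = area - boundary/2 + 1 = 1217; answer 1217
Part IV: W3 = 1217; m = 13; 1*(13)^3 + 9*(13)^2 + 1*(13)^1 + 1 = (2197) + (1521) + (13) + (1) = 3732; answer 3732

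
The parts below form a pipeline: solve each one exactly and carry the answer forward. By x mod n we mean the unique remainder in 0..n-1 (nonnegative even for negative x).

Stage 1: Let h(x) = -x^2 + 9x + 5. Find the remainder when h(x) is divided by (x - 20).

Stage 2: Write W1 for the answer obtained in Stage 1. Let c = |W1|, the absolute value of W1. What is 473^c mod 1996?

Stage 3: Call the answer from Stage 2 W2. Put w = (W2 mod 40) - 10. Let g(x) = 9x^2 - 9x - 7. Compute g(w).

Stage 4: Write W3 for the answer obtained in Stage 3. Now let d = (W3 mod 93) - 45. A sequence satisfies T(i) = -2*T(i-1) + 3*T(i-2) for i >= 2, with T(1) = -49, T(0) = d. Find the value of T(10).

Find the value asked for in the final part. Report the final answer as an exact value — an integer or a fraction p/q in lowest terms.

Stage 1: remainder = value at the root: -1*(20)^2 + 9*(20)^1 + 5 = (-400) + (180) + (5) = -215; answer -215
Stage 2: W1 = -215; c = 215; squarings mod 1996: 473^1=473, 473^2=177, 473^4=1389, 473^8=1185, 473^16=1037, 473^32=1521, 473^64=77, 473^128=1937; 473^215 = 473^1 * 473^2 * 473^4 * 473^16 * 473^64 * 473^128 = 1113 (mod 1996); answer 1113
Stage 3: W2 = 1113; w = 23; 9*(23)^2 - 9*(23)^1 - 7 = (4761) + (-207) + (-7) = 4547; answer 4547
Stage 4: W3 = 4547; d = 38; T(2) = -2*(-49) + 3*(38) = 212; iterating: T(2)=212, T(3)=-571, T(4)=1778, T(5)=-5269, T(6)=15872, T(7)=-47551, T(8)=142718, T(9)=-428089, T(10)=1284332; answer 1284332

1284332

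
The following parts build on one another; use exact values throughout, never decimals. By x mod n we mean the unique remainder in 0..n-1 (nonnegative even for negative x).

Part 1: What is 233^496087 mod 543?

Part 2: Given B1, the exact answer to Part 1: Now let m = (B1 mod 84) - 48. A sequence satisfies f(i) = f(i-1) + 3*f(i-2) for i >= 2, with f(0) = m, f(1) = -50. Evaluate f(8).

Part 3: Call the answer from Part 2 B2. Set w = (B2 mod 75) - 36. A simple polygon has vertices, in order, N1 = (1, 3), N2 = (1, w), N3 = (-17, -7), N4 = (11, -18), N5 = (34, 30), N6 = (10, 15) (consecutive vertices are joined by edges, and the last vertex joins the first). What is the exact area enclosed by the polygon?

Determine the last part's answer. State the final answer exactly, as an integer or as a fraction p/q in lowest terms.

Part 1: squarings mod 543: 233^1=233, 233^2=532, 233^4=121, 233^8=523, 233^16=400, 233^32=358, 233^64=16, 233^128=256, 233^256=376, 233^512=196, 233^1024=406, 233^2048=307, 233^4096=310, 233^8192=532, 233^16384=121, 233^32768=523, 233^65536=400, 233^131072=358, 233^262144=16; 233^496087 = 233^1 * 233^2 * 233^4 * 233^16 * 233^64 * 233^128 * 233^256 * 233^4096 * 233^32768 * 233^65536 * 233^131072 * 233^262144 = 473 (mod 543); answer 473
Part 2: B1 = 473; m = 5; f(2) = 1*(-50) + 3*(5) = -35; iterating: f(2)=-35, f(3)=-185, f(4)=-290, f(5)=-845, f(6)=-1715, f(7)=-4250, f(8)=-9395; answer -9395
Part 3: B2 = -9395; w = 19; cross terms: (1*19 - 1*3)=16, (1*-7 - -17*19)=316, (-17*-18 - 11*-7)=383, (11*30 - 34*-18)=942, (34*15 - 10*30)=210, (10*3 - 1*15)=15; twice the area = |1882| = 1882; area = 941; answer 941

941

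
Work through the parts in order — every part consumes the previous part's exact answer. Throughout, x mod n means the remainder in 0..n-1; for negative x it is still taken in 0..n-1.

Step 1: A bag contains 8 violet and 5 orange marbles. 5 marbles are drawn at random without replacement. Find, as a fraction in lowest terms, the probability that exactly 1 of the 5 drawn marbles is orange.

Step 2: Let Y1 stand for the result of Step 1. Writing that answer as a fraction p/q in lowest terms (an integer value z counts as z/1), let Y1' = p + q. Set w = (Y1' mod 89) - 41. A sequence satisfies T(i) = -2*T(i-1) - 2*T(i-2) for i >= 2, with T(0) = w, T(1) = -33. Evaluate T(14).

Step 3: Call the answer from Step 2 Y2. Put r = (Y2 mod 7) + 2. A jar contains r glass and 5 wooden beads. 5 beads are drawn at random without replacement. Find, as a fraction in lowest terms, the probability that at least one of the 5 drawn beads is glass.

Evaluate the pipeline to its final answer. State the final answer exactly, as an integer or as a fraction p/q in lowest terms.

1286/1287

Step 1: total draws C(13,5) = 1287; favorable C(5,1)*C(8,4) = 350; P = 350/1287; answer 350/1287
Step 2: Y1 = 350/1287; threaded value p + q = 1637; w = -6; T(2) = -2*(-33) - 2*(-6) = 78; iterating: T(2)=78, T(3)=-90, T(4)=24, T(5)=132, T(6)=-312, T(7)=360, T(8)=-96, T(9)=-528, T(10)=1248, T(11)=-1440, T(12)=384, T(13)=2112, T(14)=-4992; answer -4992
Step 3: Y2 = -4992; r = 8; total draws C(13,5) = 1287; complement C(5,5) = 1; favorable 1287 - 1 = 1286; P = 1286/1287; answer 1286/1287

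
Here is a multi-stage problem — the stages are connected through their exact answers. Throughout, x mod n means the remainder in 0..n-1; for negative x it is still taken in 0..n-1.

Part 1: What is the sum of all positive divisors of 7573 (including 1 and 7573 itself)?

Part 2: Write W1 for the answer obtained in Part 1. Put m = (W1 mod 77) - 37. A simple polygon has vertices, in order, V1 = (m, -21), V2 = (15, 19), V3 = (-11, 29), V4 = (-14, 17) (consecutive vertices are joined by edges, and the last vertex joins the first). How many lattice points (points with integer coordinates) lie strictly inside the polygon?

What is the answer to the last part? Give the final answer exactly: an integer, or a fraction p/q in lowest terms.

721

Part 1: 7573 is prime, so its only divisors are 1 and 7573; sigma = 1 + 7573 = 7574; answer 7574
Part 2: W1 = 7574; m = -9; cross terms: (-9*19 - 15*-21)=144, (15*29 - -11*19)=644, (-11*17 - -14*29)=219, (-14*-21 - -9*17)=447; twice the area = |1454| = 1454; area = 727; boundary points = 8 + 2 + 3 + 1 = 14; strictly interior points = area - boundary/2 + 1 = 721; answer 721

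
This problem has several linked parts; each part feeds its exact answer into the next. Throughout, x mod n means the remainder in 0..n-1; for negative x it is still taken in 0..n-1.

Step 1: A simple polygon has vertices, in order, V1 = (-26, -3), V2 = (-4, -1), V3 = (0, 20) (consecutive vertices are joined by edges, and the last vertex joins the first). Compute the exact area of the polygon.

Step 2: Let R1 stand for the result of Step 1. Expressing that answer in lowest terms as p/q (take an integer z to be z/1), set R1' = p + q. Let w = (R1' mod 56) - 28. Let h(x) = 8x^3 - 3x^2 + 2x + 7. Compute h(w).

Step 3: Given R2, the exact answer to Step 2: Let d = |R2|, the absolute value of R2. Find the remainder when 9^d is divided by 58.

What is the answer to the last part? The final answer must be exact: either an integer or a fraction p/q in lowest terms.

51

Step 1: cross terms: (-26*-1 - -4*-3)=14, (-4*20 - 0*-1)=-80, (0*-3 - -26*20)=520; twice the area = |454| = 454; area = 227; answer 227
Step 2: R1 = 227; threaded value p + q = 228; w = -24; 8*(-24)^3 - 3*(-24)^2 + 2*(-24)^1 + 7 = (-110592) + (-1728) + (-48) + (7) = -112361; answer -112361
Step 3: R2 = -112361; d = 112361; squarings mod 58: 9^1=9, 9^2=23, 9^4=7, 9^8=49, 9^16=23, 9^32=7, 9^64=49, 9^128=23, 9^256=7, 9^512=49, 9^1024=23, 9^2048=7, 9^4096=49, 9^8192=23, 9^16384=7, 9^32768=49, 9^65536=23; 9^112361 = 9^1 * 9^8 * 9^32 * 9^64 * 9^128 * 9^512 * 9^1024 * 9^4096 * 9^8192 * 9^32768 * 9^65536 = 51 (mod 58); answer 51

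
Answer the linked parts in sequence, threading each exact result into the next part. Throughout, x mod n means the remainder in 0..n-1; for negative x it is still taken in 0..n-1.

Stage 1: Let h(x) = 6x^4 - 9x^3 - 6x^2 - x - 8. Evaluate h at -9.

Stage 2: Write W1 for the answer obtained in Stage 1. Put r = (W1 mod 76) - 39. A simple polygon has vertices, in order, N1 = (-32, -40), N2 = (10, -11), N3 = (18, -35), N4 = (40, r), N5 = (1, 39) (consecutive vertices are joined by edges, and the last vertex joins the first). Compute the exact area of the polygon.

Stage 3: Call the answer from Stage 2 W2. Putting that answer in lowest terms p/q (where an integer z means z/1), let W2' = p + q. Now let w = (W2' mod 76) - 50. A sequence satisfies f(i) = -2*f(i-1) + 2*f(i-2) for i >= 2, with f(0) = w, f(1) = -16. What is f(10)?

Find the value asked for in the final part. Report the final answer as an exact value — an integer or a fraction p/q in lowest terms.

121696

Stage 1: 6*(-9)^4 - 9*(-9)^3 - 6*(-9)^2 - 1*(-9)^1 - 8 = (39366) + (6561) + (-486) + (9) + (-8) = 45442; answer 45442
Stage 2: W1 = 45442; r = 31; cross terms: (-32*-11 - 10*-40)=752, (10*-35 - 18*-11)=-152, (18*31 - 40*-35)=1958, (40*39 - 1*31)=1529, (1*-40 - -32*39)=1208; twice the area = |5295| = 5295; area = 5295/2; answer 5295/2
Stage 3: W2 = 5295/2; threaded value p + q = 5297; w = 3; f(2) = -2*(-16) + 2*(3) = 38; iterating: f(2)=38, f(3)=-108, f(4)=292, f(5)=-800, f(6)=2184, f(7)=-5968, f(8)=16304, f(9)=-44544, f(10)=121696; answer 121696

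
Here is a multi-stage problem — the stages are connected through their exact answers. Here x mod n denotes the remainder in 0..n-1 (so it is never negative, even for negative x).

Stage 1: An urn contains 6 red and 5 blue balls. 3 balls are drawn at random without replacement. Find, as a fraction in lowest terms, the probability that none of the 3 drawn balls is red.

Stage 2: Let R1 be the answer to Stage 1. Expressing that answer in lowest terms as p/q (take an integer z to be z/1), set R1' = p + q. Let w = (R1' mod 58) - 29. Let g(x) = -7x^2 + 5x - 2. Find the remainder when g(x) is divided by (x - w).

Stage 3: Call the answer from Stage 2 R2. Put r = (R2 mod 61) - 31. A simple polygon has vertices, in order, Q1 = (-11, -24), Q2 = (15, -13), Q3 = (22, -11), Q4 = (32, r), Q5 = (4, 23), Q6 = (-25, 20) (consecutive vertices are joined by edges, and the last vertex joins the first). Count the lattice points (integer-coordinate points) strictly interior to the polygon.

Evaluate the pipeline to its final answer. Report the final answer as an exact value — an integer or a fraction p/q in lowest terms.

Stage 1: total draws C(11,3) = 165; favorable C(5,3) = 10; P = 2/33; answer 2/33
Stage 2: R1 = 2/33; threaded value p + q = 35; w = 6; remainder = value at the root: -7*(6)^2 + 5*(6)^1 - 2 = (-252) + (30) + (-2) = -224; answer -224
Stage 3: R2 = -224; r = -11; cross terms: (-11*-13 - 15*-24)=503, (15*-11 - 22*-13)=121, (22*-11 - 32*-11)=110, (32*23 - 4*-11)=780, (4*20 - -25*23)=655, (-25*-24 - -11*20)=820; twice the area = |2989| = 2989; area = 2989/2; boundary points = 1 + 1 + 10 + 2 + 1 + 2 = 17; strictly interior points = area - boundary/2 + 1 = 1487; answer 1487

1487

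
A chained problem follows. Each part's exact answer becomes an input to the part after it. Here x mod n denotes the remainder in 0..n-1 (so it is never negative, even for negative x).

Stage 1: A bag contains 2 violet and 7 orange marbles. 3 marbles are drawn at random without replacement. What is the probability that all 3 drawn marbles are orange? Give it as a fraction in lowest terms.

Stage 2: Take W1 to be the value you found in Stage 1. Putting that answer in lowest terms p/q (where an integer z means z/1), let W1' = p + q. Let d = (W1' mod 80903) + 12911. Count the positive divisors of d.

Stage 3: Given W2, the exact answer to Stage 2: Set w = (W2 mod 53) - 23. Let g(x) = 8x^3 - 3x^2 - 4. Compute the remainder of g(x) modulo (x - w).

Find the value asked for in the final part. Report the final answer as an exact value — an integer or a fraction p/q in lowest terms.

-2895

Stage 1: total draws C(9,3) = 84; favorable C(7,3) = 35; P = 5/12; answer 5/12
Stage 2: W1 = 5/12; threaded value p + q = 17; d = 12928; 12928 = 2^7 * 101; number of divisors = (7+1) * (1+1) = 16; answer 16
Stage 3: W2 = 16; w = -7; remainder = value at the root: 8*(-7)^3 - 3*(-7)^2 - 4 = (-2744) + (-147) + (-4) = -2895; answer -2895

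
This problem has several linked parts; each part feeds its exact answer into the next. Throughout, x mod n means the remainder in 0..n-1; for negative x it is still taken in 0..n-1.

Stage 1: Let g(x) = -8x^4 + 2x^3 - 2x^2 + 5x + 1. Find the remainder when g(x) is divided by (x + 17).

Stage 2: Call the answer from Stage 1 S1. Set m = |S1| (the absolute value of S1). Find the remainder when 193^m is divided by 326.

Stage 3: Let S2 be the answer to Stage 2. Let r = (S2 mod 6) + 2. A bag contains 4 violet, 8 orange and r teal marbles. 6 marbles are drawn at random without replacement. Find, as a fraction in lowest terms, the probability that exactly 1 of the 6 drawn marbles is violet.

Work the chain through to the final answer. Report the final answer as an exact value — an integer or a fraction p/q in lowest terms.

Stage 1: remainder = value at the root: -8*(-17)^4 + 2*(-17)^3 - 2*(-17)^2 + 5*(-17)^1 + 1 = (-668168) + (-9826) + (-578) + (-85) + (1) = -678656; answer -678656
Stage 2: S1 = -678656; m = 678656; squarings mod 326: 193^1=193, 193^2=85, 193^4=53, 193^8=201, 193^16=303, 193^32=203, 193^64=133, 193^128=85, 193^256=53, 193^512=201, 193^1024=303, 193^2048=203, 193^4096=133, 193^8192=85, 193^16384=53, 193^32768=201, 193^65536=303, 193^131072=203, 193^262144=133, 193^524288=85; 193^678656 = 193^256 * 193^512 * 193^2048 * 193^4096 * 193^16384 * 193^131072 * 193^524288 = 85 (mod 326); answer 85
Stage 3: S2 = 85; r = 3; total draws C(15,6) = 5005; favorable C(4,1)*C(11,5) = 1848; P = 24/65; answer 24/65

24/65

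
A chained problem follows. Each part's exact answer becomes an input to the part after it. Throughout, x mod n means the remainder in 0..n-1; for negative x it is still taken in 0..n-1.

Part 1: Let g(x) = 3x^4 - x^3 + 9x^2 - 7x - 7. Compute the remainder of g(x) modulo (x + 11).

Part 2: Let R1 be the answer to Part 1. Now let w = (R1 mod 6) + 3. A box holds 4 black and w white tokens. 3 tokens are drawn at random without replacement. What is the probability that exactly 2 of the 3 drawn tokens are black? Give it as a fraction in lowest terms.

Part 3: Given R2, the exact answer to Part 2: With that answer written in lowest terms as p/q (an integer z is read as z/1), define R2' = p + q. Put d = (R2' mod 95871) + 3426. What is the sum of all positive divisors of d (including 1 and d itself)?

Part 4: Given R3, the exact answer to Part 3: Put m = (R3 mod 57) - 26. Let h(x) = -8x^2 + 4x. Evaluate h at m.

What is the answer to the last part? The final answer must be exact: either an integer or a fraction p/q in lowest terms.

-4140

Part 1: remainder = value at the root: 3*(-11)^4 - 1*(-11)^3 + 9*(-11)^2 - 7*(-11)^1 - 7 = (43923) + (1331) + (1089) + (77) + (-7) = 46413; answer 46413
Part 2: R1 = 46413; w = 6; total draws C(10,3) = 120; favorable C(4,2)*C(6,1) = 36; P = 3/10; answer 3/10
Part 3: R2 = 3/10; threaded value p + q = 13; d = 3439; 3439 = 19 * 181; sigma = (1 + 19) * (1 + 181) = 20 * 182 = 3640; answer 3640
Part 4: R3 = 3640; m = 23; -8*(23)^2 + 4*(23)^1 = (-4232) + (92) = -4140; answer -4140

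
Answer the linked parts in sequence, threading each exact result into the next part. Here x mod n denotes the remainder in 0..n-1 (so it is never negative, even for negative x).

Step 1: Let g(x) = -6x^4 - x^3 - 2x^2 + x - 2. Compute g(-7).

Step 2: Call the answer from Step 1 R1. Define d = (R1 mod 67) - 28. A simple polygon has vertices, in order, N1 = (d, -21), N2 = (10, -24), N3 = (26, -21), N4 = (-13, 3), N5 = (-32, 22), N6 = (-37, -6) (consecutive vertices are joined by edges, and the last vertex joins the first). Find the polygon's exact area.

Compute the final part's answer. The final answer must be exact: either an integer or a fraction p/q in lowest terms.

957

Step 1: -6*(-7)^4 - 1*(-7)^3 - 2*(-7)^2 + 1*(-7)^1 - 2 = (-14406) + (343) + (-98) + (-7) + (-2) = -14170; answer -14170
Step 2: R1 = -14170; d = 6; cross terms: (6*-24 - 10*-21)=66, (10*-21 - 26*-24)=414, (26*3 - -13*-21)=-195, (-13*22 - -32*3)=-190, (-32*-6 - -37*22)=1006, (-37*-21 - 6*-6)=813; twice the area = |1914| = 1914; area = 957; answer 957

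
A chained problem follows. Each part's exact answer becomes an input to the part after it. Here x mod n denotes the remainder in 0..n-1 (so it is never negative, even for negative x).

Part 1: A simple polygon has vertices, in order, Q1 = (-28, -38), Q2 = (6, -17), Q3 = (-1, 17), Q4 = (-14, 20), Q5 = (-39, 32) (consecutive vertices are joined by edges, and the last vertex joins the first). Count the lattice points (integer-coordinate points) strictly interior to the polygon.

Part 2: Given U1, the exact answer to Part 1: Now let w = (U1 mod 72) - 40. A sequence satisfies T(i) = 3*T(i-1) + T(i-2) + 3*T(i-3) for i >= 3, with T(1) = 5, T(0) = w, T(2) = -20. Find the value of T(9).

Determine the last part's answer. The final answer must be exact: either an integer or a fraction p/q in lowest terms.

Part 1: cross terms: (-28*-17 - 6*-38)=704, (6*17 - -1*-17)=85, (-1*20 - -14*17)=218, (-14*32 - -39*20)=332, (-39*-38 - -28*32)=2378; twice the area = |3717| = 3717; area = 3717/2; boundary points = 1 + 1 + 1 + 1 + 1 = 5; strictly interior points = area - boundary/2 + 1 = 1857; answer 1857
Part 2: U1 = 1857; w = 17; T(3) = 3*(-20) + 1*(5) + 3*(17) = -4; iterating: T(3)=-4, T(4)=-17, T(5)=-115, T(6)=-374, T(7)=-1288, T(8)=-4583, T(9)=-16159; answer -16159

-16159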